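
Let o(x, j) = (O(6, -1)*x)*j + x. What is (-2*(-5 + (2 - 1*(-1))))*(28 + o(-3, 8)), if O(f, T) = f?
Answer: -476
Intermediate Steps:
o(x, j) = x + 6*j*x (o(x, j) = (6*x)*j + x = 6*j*x + x = x + 6*j*x)
(-2*(-5 + (2 - 1*(-1))))*(28 + o(-3, 8)) = (-2*(-5 + (2 - 1*(-1))))*(28 - 3*(1 + 6*8)) = (-2*(-5 + (2 + 1)))*(28 - 3*(1 + 48)) = (-2*(-5 + 3))*(28 - 3*49) = (-2*(-2))*(28 - 147) = 4*(-119) = -476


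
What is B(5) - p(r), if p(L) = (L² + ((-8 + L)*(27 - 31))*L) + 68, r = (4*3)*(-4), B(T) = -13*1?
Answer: 8367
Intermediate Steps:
B(T) = -13
r = -48 (r = 12*(-4) = -48)
p(L) = 68 + L² + L*(32 - 4*L) (p(L) = (L² + ((-8 + L)*(-4))*L) + 68 = (L² + (32 - 4*L)*L) + 68 = (L² + L*(32 - 4*L)) + 68 = 68 + L² + L*(32 - 4*L))
B(5) - p(r) = -13 - (68 - 3*(-48)² + 32*(-48)) = -13 - (68 - 3*2304 - 1536) = -13 - (68 - 6912 - 1536) = -13 - 1*(-8380) = -13 + 8380 = 8367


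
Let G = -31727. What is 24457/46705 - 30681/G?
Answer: 2208903344/1481809535 ≈ 1.4907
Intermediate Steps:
24457/46705 - 30681/G = 24457/46705 - 30681/(-31727) = 24457*(1/46705) - 30681*(-1/31727) = 24457/46705 + 30681/31727 = 2208903344/1481809535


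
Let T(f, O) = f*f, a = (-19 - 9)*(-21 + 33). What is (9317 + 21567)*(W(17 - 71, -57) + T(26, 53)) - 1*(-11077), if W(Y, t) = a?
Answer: 10511637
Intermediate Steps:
a = -336 (a = -28*12 = -336)
W(Y, t) = -336
T(f, O) = f**2
(9317 + 21567)*(W(17 - 71, -57) + T(26, 53)) - 1*(-11077) = (9317 + 21567)*(-336 + 26**2) - 1*(-11077) = 30884*(-336 + 676) + 11077 = 30884*340 + 11077 = 10500560 + 11077 = 10511637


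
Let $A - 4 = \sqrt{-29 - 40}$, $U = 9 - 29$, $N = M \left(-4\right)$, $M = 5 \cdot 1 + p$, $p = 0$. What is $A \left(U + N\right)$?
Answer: $-160 - 40 i \sqrt{69} \approx -160.0 - 332.27 i$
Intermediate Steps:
$M = 5$ ($M = 5 \cdot 1 + 0 = 5 + 0 = 5$)
$N = -20$ ($N = 5 \left(-4\right) = -20$)
$U = -20$ ($U = 9 - 29 = -20$)
$A = 4 + i \sqrt{69}$ ($A = 4 + \sqrt{-29 - 40} = 4 + \sqrt{-69} = 4 + i \sqrt{69} \approx 4.0 + 8.3066 i$)
$A \left(U + N\right) = \left(4 + i \sqrt{69}\right) \left(-20 - 20\right) = \left(4 + i \sqrt{69}\right) \left(-40\right) = -160 - 40 i \sqrt{69}$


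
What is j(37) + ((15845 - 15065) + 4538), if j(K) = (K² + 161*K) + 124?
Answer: 12768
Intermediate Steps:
j(K) = 124 + K² + 161*K
j(37) + ((15845 - 15065) + 4538) = (124 + 37² + 161*37) + ((15845 - 15065) + 4538) = (124 + 1369 + 5957) + (780 + 4538) = 7450 + 5318 = 12768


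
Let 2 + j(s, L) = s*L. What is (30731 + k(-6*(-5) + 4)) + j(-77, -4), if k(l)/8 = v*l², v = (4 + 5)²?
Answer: 780125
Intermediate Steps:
v = 81 (v = 9² = 81)
j(s, L) = -2 + L*s (j(s, L) = -2 + s*L = -2 + L*s)
k(l) = 648*l² (k(l) = 8*(81*l²) = 648*l²)
(30731 + k(-6*(-5) + 4)) + j(-77, -4) = (30731 + 648*(-6*(-5) + 4)²) + (-2 - 4*(-77)) = (30731 + 648*(30 + 4)²) + (-2 + 308) = (30731 + 648*34²) + 306 = (30731 + 648*1156) + 306 = (30731 + 749088) + 306 = 779819 + 306 = 780125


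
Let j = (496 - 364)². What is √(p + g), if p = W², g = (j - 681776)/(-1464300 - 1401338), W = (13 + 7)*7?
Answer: 8*√628729587009371/1432819 ≈ 140.00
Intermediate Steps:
j = 17424 (j = 132² = 17424)
W = 140 (W = 20*7 = 140)
g = 332176/1432819 (g = (17424 - 681776)/(-1464300 - 1401338) = -664352/(-2865638) = -664352*(-1/2865638) = 332176/1432819 ≈ 0.23183)
p = 19600 (p = 140² = 19600)
√(p + g) = √(19600 + 332176/1432819) = √(28083584576/1432819) = 8*√628729587009371/1432819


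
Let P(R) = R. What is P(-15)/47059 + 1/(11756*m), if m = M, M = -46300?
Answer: -8164589059/25614345465200 ≈ -0.00031875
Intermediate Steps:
m = -46300
P(-15)/47059 + 1/(11756*m) = -15/47059 + 1/(11756*(-46300)) = -15*1/47059 + (1/11756)*(-1/46300) = -15/47059 - 1/544302800 = -8164589059/25614345465200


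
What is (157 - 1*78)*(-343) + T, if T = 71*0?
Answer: -27097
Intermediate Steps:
T = 0
(157 - 1*78)*(-343) + T = (157 - 1*78)*(-343) + 0 = (157 - 78)*(-343) + 0 = 79*(-343) + 0 = -27097 + 0 = -27097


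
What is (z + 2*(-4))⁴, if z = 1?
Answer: 2401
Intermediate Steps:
(z + 2*(-4))⁴ = (1 + 2*(-4))⁴ = (1 - 8)⁴ = (-7)⁴ = 2401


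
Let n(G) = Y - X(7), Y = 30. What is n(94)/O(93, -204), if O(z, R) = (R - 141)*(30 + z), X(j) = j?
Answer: -1/1845 ≈ -0.00054201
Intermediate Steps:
O(z, R) = (-141 + R)*(30 + z)
n(G) = 23 (n(G) = 30 - 1*7 = 30 - 7 = 23)
n(94)/O(93, -204) = 23/(-4230 - 141*93 + 30*(-204) - 204*93) = 23/(-4230 - 13113 - 6120 - 18972) = 23/(-42435) = 23*(-1/42435) = -1/1845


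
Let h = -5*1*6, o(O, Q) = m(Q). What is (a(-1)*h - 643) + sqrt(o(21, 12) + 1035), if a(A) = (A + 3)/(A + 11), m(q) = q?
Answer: -649 + sqrt(1047) ≈ -616.64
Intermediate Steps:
o(O, Q) = Q
h = -30 (h = -5*6 = -30)
a(A) = (3 + A)/(11 + A)
(a(-1)*h - 643) + sqrt(o(21, 12) + 1035) = (((3 - 1)/(11 - 1))*(-30) - 643) + sqrt(12 + 1035) = ((2/10)*(-30) - 643) + sqrt(1047) = (((1/10)*2)*(-30) - 643) + sqrt(1047) = ((1/5)*(-30) - 643) + sqrt(1047) = (-6 - 643) + sqrt(1047) = -649 + sqrt(1047)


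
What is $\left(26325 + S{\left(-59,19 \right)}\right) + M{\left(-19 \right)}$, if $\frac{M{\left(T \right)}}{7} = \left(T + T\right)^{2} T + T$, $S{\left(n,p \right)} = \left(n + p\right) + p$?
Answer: $-165881$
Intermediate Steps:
$S{\left(n,p \right)} = n + 2 p$
$M{\left(T \right)} = 7 T + 28 T^{3}$ ($M{\left(T \right)} = 7 \left(\left(T + T\right)^{2} T + T\right) = 7 \left(\left(2 T\right)^{2} T + T\right) = 7 \left(4 T^{2} T + T\right) = 7 \left(4 T^{3} + T\right) = 7 \left(T + 4 T^{3}\right) = 7 T + 28 T^{3}$)
$\left(26325 + S{\left(-59,19 \right)}\right) + M{\left(-19 \right)} = \left(26325 + \left(-59 + 2 \cdot 19\right)\right) + \left(7 \left(-19\right) + 28 \left(-19\right)^{3}\right) = \left(26325 + \left(-59 + 38\right)\right) + \left(-133 + 28 \left(-6859\right)\right) = \left(26325 - 21\right) - 192185 = 26304 - 192185 = -165881$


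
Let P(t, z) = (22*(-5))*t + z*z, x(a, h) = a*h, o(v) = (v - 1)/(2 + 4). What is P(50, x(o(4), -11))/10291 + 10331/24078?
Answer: -50768639/495573396 ≈ -0.10244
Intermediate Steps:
o(v) = -1/6 + v/6 (o(v) = (-1 + v)/6 = (-1 + v)*(1/6) = -1/6 + v/6)
P(t, z) = z**2 - 110*t (P(t, z) = -110*t + z**2 = z**2 - 110*t)
P(50, x(o(4), -11))/10291 + 10331/24078 = (((-1/6 + (1/6)*4)*(-11))**2 - 110*50)/10291 + 10331/24078 = (((-1/6 + 2/3)*(-11))**2 - 5500)*(1/10291) + 10331*(1/24078) = (((1/2)*(-11))**2 - 5500)*(1/10291) + 10331/24078 = ((-11/2)**2 - 5500)*(1/10291) + 10331/24078 = (121/4 - 5500)*(1/10291) + 10331/24078 = -21879/4*1/10291 + 10331/24078 = -21879/41164 + 10331/24078 = -50768639/495573396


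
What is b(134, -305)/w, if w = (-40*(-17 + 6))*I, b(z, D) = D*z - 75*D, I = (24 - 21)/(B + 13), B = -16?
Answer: 3599/88 ≈ 40.898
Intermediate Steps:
I = -1 (I = (24 - 21)/(-16 + 13) = 3/(-3) = 3*(-1/3) = -1)
b(z, D) = -75*D + D*z
w = -440 (w = -40*(-17 + 6)*(-1) = -40*(-11)*(-1) = 440*(-1) = -440)
b(134, -305)/w = -305*(-75 + 134)/(-440) = -305*59*(-1/440) = -17995*(-1/440) = 3599/88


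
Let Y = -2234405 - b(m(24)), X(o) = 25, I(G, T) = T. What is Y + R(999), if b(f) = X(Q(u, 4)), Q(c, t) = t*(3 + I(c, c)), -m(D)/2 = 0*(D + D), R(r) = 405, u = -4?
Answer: -2234025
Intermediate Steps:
m(D) = 0 (m(D) = -0*(D + D) = -0*2*D = -2*0 = 0)
Q(c, t) = t*(3 + c)
b(f) = 25
Y = -2234430 (Y = -2234405 - 1*25 = -2234405 - 25 = -2234430)
Y + R(999) = -2234430 + 405 = -2234025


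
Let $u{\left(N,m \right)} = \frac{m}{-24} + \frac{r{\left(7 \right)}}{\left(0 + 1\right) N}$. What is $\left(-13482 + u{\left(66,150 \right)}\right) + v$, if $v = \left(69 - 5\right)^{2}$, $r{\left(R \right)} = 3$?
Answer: $- \frac{413257}{44} \approx -9392.2$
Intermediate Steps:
$v = 4096$ ($v = 64^{2} = 4096$)
$u{\left(N,m \right)} = \frac{3}{N} - \frac{m}{24}$ ($u{\left(N,m \right)} = \frac{m}{-24} + \frac{3}{\left(0 + 1\right) N} = m \left(- \frac{1}{24}\right) + \frac{3}{1 N} = - \frac{m}{24} + \frac{3}{N} = \frac{3}{N} - \frac{m}{24}$)
$\left(-13482 + u{\left(66,150 \right)}\right) + v = \left(-13482 + \left(\frac{3}{66} - \frac{25}{4}\right)\right) + 4096 = \left(-13482 + \left(3 \cdot \frac{1}{66} - \frac{25}{4}\right)\right) + 4096 = \left(-13482 + \left(\frac{1}{22} - \frac{25}{4}\right)\right) + 4096 = \left(-13482 - \frac{273}{44}\right) + 4096 = - \frac{593481}{44} + 4096 = - \frac{413257}{44}$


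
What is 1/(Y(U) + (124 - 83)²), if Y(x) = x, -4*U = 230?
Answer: 2/3247 ≈ 0.00061595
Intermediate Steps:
U = -115/2 (U = -¼*230 = -115/2 ≈ -57.500)
1/(Y(U) + (124 - 83)²) = 1/(-115/2 + (124 - 83)²) = 1/(-115/2 + 41²) = 1/(-115/2 + 1681) = 1/(3247/2) = 2/3247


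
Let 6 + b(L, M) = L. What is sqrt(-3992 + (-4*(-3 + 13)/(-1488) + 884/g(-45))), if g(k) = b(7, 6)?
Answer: I*sqrt(107523438)/186 ≈ 55.749*I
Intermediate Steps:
b(L, M) = -6 + L
g(k) = 1 (g(k) = -6 + 7 = 1)
sqrt(-3992 + (-4*(-3 + 13)/(-1488) + 884/g(-45))) = sqrt(-3992 + (-4*(-3 + 13)/(-1488) + 884/1)) = sqrt(-3992 + (-4*10*(-1/1488) + 884*1)) = sqrt(-3992 + (-40*(-1/1488) + 884)) = sqrt(-3992 + (5/186 + 884)) = sqrt(-3992 + 164429/186) = sqrt(-578083/186) = I*sqrt(107523438)/186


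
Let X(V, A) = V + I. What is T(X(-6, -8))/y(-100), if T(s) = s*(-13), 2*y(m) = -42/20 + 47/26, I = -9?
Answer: -25350/19 ≈ -1334.2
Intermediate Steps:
y(m) = -19/130 (y(m) = (-42/20 + 47/26)/2 = (-42*1/20 + 47*(1/26))/2 = (-21/10 + 47/26)/2 = (1/2)*(-19/65) = -19/130)
X(V, A) = -9 + V (X(V, A) = V - 9 = -9 + V)
T(s) = -13*s
T(X(-6, -8))/y(-100) = (-13*(-9 - 6))/(-19/130) = -13*(-15)*(-130/19) = 195*(-130/19) = -25350/19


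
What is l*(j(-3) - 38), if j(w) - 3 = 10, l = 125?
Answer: -3125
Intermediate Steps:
j(w) = 13 (j(w) = 3 + 10 = 13)
l*(j(-3) - 38) = 125*(13 - 38) = 125*(-25) = -3125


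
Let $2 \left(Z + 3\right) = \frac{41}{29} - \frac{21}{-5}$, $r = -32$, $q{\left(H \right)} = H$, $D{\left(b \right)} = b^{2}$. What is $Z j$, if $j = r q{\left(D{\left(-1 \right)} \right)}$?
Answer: $\frac{896}{145} \approx 6.1793$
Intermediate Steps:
$Z = - \frac{28}{145}$ ($Z = -3 + \frac{\frac{41}{29} - \frac{21}{-5}}{2} = -3 + \frac{41 \cdot \frac{1}{29} - - \frac{21}{5}}{2} = -3 + \frac{\frac{41}{29} + \frac{21}{5}}{2} = -3 + \frac{1}{2} \cdot \frac{814}{145} = -3 + \frac{407}{145} = - \frac{28}{145} \approx -0.1931$)
$j = -32$ ($j = - 32 \left(-1\right)^{2} = \left(-32\right) 1 = -32$)
$Z j = \left(- \frac{28}{145}\right) \left(-32\right) = \frac{896}{145}$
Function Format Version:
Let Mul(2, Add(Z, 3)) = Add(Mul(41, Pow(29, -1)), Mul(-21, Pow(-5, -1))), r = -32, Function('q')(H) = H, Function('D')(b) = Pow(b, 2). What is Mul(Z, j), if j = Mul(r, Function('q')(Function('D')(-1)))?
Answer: Rational(896, 145) ≈ 6.1793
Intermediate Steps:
Z = Rational(-28, 145) (Z = Add(-3, Mul(Rational(1, 2), Add(Mul(41, Pow(29, -1)), Mul(-21, Pow(-5, -1))))) = Add(-3, Mul(Rational(1, 2), Add(Mul(41, Rational(1, 29)), Mul(-21, Rational(-1, 5))))) = Add(-3, Mul(Rational(1, 2), Add(Rational(41, 29), Rational(21, 5)))) = Add(-3, Mul(Rational(1, 2), Rational(814, 145))) = Add(-3, Rational(407, 145)) = Rational(-28, 145) ≈ -0.19310)
j = -32 (j = Mul(-32, Pow(-1, 2)) = Mul(-32, 1) = -32)
Mul(Z, j) = Mul(Rational(-28, 145), -32) = Rational(896, 145)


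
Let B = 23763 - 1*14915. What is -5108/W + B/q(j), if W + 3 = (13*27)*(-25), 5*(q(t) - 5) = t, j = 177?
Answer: 97342634/443289 ≈ 219.59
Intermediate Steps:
q(t) = 5 + t/5
W = -8778 (W = -3 + (13*27)*(-25) = -3 + 351*(-25) = -3 - 8775 = -8778)
B = 8848 (B = 23763 - 14915 = 8848)
-5108/W + B/q(j) = -5108/(-8778) + 8848/(5 + (⅕)*177) = -5108*(-1/8778) + 8848/(5 + 177/5) = 2554/4389 + 8848/(202/5) = 2554/4389 + 8848*(5/202) = 2554/4389 + 22120/101 = 97342634/443289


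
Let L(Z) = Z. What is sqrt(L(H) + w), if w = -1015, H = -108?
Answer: I*sqrt(1123) ≈ 33.511*I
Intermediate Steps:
sqrt(L(H) + w) = sqrt(-108 - 1015) = sqrt(-1123) = I*sqrt(1123)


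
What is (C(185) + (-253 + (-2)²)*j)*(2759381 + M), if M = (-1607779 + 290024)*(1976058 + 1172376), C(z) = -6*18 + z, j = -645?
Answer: -666647425612689098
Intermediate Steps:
C(z) = -108 + z
M = -4148864645670 (M = -1317755*3148434 = -4148864645670)
(C(185) + (-253 + (-2)²)*j)*(2759381 + M) = ((-108 + 185) + (-253 + (-2)²)*(-645))*(2759381 - 4148864645670) = (77 + (-253 + 4)*(-645))*(-4148861886289) = (77 - 249*(-645))*(-4148861886289) = (77 + 160605)*(-4148861886289) = 160682*(-4148861886289) = -666647425612689098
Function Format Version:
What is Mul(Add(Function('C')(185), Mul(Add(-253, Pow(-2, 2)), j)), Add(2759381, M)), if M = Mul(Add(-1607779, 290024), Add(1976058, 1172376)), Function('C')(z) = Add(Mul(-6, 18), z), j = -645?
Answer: -666647425612689098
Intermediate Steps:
Function('C')(z) = Add(-108, z)
M = -4148864645670 (M = Mul(-1317755, 3148434) = -4148864645670)
Mul(Add(Function('C')(185), Mul(Add(-253, Pow(-2, 2)), j)), Add(2759381, M)) = Mul(Add(Add(-108, 185), Mul(Add(-253, Pow(-2, 2)), -645)), Add(2759381, -4148864645670)) = Mul(Add(77, Mul(Add(-253, 4), -645)), -4148861886289) = Mul(Add(77, Mul(-249, -645)), -4148861886289) = Mul(Add(77, 160605), -4148861886289) = Mul(160682, -4148861886289) = -666647425612689098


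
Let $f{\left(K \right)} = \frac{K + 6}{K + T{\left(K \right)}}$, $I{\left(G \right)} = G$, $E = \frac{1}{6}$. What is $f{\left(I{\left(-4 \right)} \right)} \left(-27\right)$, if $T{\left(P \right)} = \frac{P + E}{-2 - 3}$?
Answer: $\frac{1620}{97} \approx 16.701$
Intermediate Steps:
$E = \frac{1}{6} \approx 0.16667$
$T{\left(P \right)} = - \frac{1}{30} - \frac{P}{5}$ ($T{\left(P \right)} = \frac{P + \frac{1}{6}}{-2 - 3} = \frac{\frac{1}{6} + P}{-5} = \left(\frac{1}{6} + P\right) \left(- \frac{1}{5}\right) = - \frac{1}{30} - \frac{P}{5}$)
$f{\left(K \right)} = \frac{6 + K}{- \frac{1}{30} + \frac{4 K}{5}}$ ($f{\left(K \right)} = \frac{K + 6}{K - \left(\frac{1}{30} + \frac{K}{5}\right)} = \frac{6 + K}{- \frac{1}{30} + \frac{4 K}{5}}$)
$f{\left(I{\left(-4 \right)} \right)} \left(-27\right) = \frac{30 \left(6 - 4\right)}{-1 + 24 \left(-4\right)} \left(-27\right) = 30 \frac{1}{-1 - 96} \cdot 2 \left(-27\right) = 30 \frac{1}{-97} \cdot 2 \left(-27\right) = 30 \left(- \frac{1}{97}\right) 2 \left(-27\right) = \left(- \frac{60}{97}\right) \left(-27\right) = \frac{1620}{97}$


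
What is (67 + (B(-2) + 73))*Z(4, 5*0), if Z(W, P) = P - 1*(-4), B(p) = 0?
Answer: 560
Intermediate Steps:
Z(W, P) = 4 + P (Z(W, P) = P + 4 = 4 + P)
(67 + (B(-2) + 73))*Z(4, 5*0) = (67 + (0 + 73))*(4 + 5*0) = (67 + 73)*(4 + 0) = 140*4 = 560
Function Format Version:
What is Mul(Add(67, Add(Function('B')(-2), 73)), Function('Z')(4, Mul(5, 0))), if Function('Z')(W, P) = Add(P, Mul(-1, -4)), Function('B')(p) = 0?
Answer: 560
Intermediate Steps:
Function('Z')(W, P) = Add(4, P) (Function('Z')(W, P) = Add(P, 4) = Add(4, P))
Mul(Add(67, Add(Function('B')(-2), 73)), Function('Z')(4, Mul(5, 0))) = Mul(Add(67, Add(0, 73)), Add(4, Mul(5, 0))) = Mul(Add(67, 73), Add(4, 0)) = Mul(140, 4) = 560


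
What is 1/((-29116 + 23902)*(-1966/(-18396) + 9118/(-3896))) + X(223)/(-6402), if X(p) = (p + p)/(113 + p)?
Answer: -206512129991/1700145488066256 ≈ -0.00012147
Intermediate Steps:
X(p) = 2*p/(113 + p) (X(p) = (2*p)/(113 + p) = 2*p/(113 + p))
1/((-29116 + 23902)*(-1966/(-18396) + 9118/(-3896))) + X(223)/(-6402) = 1/((-29116 + 23902)*(-1966/(-18396) + 9118/(-3896))) + (2*223/(113 + 223))/(-6402) = 1/((-5214)*(-1966*(-1/18396) + 9118*(-1/3896))) + (2*223/336)*(-1/6402) = -1/(5214*(983/9198 - 4559/1948)) + (2*223*(1/336))*(-1/6402) = -1/(5214*(-20009399/8958852)) + (223/168)*(-1/6402) = -1/5214*(-8958852/20009399) - 223/1075536 = 1493142/17388167731 - 223/1075536 = -206512129991/1700145488066256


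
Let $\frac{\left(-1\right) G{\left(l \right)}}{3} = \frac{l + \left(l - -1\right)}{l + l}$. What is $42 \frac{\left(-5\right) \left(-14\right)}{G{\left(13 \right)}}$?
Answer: $- \frac{25480}{27} \approx -943.7$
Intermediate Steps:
$G{\left(l \right)} = - \frac{3 \left(1 + 2 l\right)}{2 l}$ ($G{\left(l \right)} = - 3 \frac{l + \left(l - -1\right)}{l + l} = - 3 \frac{l + \left(l + 1\right)}{2 l} = - 3 \left(l + \left(1 + l\right)\right) \frac{1}{2 l} = - 3 \left(1 + 2 l\right) \frac{1}{2 l} = - 3 \frac{1 + 2 l}{2 l} = - \frac{3 \left(1 + 2 l\right)}{2 l}$)
$42 \frac{\left(-5\right) \left(-14\right)}{G{\left(13 \right)}} = 42 \frac{\left(-5\right) \left(-14\right)}{-3 - \frac{3}{2 \cdot 13}} = 42 \frac{70}{-3 - \frac{3}{26}} = 42 \frac{70}{- \frac{81}{26}} = 42 \cdot 70 \left(- \frac{26}{81}\right) = 42 \left(- \frac{1820}{81}\right) = - \frac{25480}{27}$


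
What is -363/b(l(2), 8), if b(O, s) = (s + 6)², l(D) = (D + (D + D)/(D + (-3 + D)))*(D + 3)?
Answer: -363/196 ≈ -1.8520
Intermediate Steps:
l(D) = (3 + D)*(D + 2*D/(-3 + 2*D)) (l(D) = (D + (2*D)/(-3 + 2*D))*(3 + D) = (D + 2*D/(-3 + 2*D))*(3 + D) = (3 + D)*(D + 2*D/(-3 + 2*D)))
b(O, s) = (6 + s)²
-363/b(l(2), 8) = -363/(6 + 8)² = -363/(14²) = -363/196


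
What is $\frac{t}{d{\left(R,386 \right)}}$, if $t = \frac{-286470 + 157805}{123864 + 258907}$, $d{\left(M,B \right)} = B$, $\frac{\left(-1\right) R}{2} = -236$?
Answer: $- \frac{128665}{147749606} \approx -0.00087083$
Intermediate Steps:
$R = 472$ ($R = \left(-2\right) \left(-236\right) = 472$)
$t = - \frac{128665}{382771} \approx -0.33614$
$\frac{t}{d{\left(R,386 \right)}} = - \frac{128665}{382771 \cdot 386} = \left(- \frac{128665}{382771}\right) \frac{1}{386} = - \frac{128665}{147749606}$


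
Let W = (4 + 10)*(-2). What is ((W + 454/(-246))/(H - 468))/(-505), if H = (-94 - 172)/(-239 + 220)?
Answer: -3671/28200210 ≈ -0.00013018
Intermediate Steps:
H = 14 (H = -266/(-19) = -266*(-1/19) = 14)
W = -28 (W = 14*(-2) = -28)
((W + 454/(-246))/(H - 468))/(-505) = ((-28 + 454/(-246))/(14 - 468))/(-505) = ((-28 + 454*(-1/246))/(-454))*(-1/505) = ((-28 - 227/123)*(-1/454))*(-1/505) = -3671/123*(-1/454)*(-1/505) = (3671/55842)*(-1/505) = -3671/28200210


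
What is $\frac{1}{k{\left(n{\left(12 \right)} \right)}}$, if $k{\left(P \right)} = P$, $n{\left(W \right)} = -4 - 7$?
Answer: $- \frac{1}{11} \approx -0.090909$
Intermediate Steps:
$n{\left(W \right)} = -11$
$\frac{1}{k{\left(n{\left(12 \right)} \right)}} = \frac{1}{-11} = - \frac{1}{11}$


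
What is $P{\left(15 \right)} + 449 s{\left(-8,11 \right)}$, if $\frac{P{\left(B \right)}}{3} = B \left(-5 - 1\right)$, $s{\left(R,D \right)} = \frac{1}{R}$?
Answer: $- \frac{2609}{8} \approx -326.13$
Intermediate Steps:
$P{\left(B \right)} = - 18 B$ ($P{\left(B \right)} = 3 B \left(-5 - 1\right) = 3 B \left(-6\right) = 3 \left(- 6 B\right) = - 18 B$)
$P{\left(15 \right)} + 449 s{\left(-8,11 \right)} = \left(-18\right) 15 + \frac{449}{-8} = -270 + 449 \left(- \frac{1}{8}\right) = -270 - \frac{449}{8} = - \frac{2609}{8}$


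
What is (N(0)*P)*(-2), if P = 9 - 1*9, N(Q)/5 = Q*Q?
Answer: 0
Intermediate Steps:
N(Q) = 5*Q² (N(Q) = 5*(Q*Q) = 5*Q²)
P = 0 (P = 9 - 9 = 0)
(N(0)*P)*(-2) = ((5*0²)*0)*(-2) = ((5*0)*0)*(-2) = (0*0)*(-2) = 0*(-2) = 0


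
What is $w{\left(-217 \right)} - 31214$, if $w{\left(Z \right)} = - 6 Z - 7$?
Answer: $-29919$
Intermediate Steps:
$w{\left(Z \right)} = -7 - 6 Z$
$w{\left(-217 \right)} - 31214 = \left(-7 - -1302\right) - 31214 = \left(-7 + 1302\right) - 31214 = 1295 - 31214 = -29919$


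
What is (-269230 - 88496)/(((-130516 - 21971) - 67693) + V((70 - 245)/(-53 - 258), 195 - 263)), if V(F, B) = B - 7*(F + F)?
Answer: 55626393/34249789 ≈ 1.6241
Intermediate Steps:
V(F, B) = B - 14*F
(-269230 - 88496)/(((-130516 - 21971) - 67693) + V((70 - 245)/(-53 - 258), 195 - 263)) = (-269230 - 88496)/(((-130516 - 21971) - 67693) + ((195 - 263) - 14*(70 - 245)/(-53 - 258))) = -357726/((-152487 - 67693) + (-68 - (-2450)/(-311))) = -357726/(-220180 + (-68 - (-2450)*(-1)/311)) = -357726/(-220180 + (-68 - 14*175/311)) = -357726/(-220180 + (-68 - 2450/311)) = -357726/(-220180 - 23598/311) = -357726/(-68499578/311) = -357726*(-311/68499578) = 55626393/34249789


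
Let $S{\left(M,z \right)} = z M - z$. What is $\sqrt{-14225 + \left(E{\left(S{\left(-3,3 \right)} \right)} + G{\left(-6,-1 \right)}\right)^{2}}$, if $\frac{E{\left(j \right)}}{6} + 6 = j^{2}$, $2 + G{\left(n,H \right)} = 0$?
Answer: $\sqrt{668051} \approx 817.34$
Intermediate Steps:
$G{\left(n,H \right)} = -2$ ($G{\left(n,H \right)} = -2 + 0 = -2$)
$S{\left(M,z \right)} = - z + M z$ ($S{\left(M,z \right)} = M z - z = - z + M z$)
$E{\left(j \right)} = -36 + 6 j^{2}$
$\sqrt{-14225 + \left(E{\left(S{\left(-3,3 \right)} \right)} + G{\left(-6,-1 \right)}\right)^{2}} = \sqrt{-14225 + \left(\left(-36 + 6 \left(3 \left(-1 - 3\right)\right)^{2}\right) - 2\right)^{2}} = \sqrt{-14225 + \left(\left(-36 + 6 \left(3 \left(-4\right)\right)^{2}\right) - 2\right)^{2}} = \sqrt{-14225 + \left(\left(-36 + 6 \left(-12\right)^{2}\right) - 2\right)^{2}} = \sqrt{-14225 + \left(\left(-36 + 6 \cdot 144\right) - 2\right)^{2}} = \sqrt{-14225 + \left(\left(-36 + 864\right) - 2\right)^{2}} = \sqrt{-14225 + \left(828 - 2\right)^{2}} = \sqrt{-14225 + 826^{2}} = \sqrt{-14225 + 682276} = \sqrt{668051}$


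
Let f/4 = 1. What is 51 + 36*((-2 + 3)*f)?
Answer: 195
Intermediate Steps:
f = 4 (f = 4*1 = 4)
51 + 36*((-2 + 3)*f) = 51 + 36*((-2 + 3)*4) = 51 + 36*(1*4) = 51 + 36*4 = 51 + 144 = 195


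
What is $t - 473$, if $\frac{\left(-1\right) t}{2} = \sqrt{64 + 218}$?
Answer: $-473 - 2 \sqrt{282} \approx -506.59$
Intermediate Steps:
$t = - 2 \sqrt{282}$ ($t = - 2 \sqrt{64 + 218} = - 2 \sqrt{282} \approx -33.586$)
$t - 473 = - 2 \sqrt{282} - 473 = -473 - 2 \sqrt{282}$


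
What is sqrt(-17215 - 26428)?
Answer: I*sqrt(43643) ≈ 208.91*I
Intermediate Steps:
sqrt(-17215 - 26428) = sqrt(-43643) = I*sqrt(43643)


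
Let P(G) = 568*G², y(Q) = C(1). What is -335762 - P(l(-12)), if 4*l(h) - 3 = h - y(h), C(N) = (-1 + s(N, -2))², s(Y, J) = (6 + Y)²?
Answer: -380519323/2 ≈ -1.9026e+8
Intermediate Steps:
C(N) = (-1 + (6 + N)²)²
y(Q) = 2304 (y(Q) = (-1 + (6 + 1)²)² = (-1 + 7²)² = (-1 + 49)² = 48² = 2304)
l(h) = -2301/4 + h/4 (l(h) = ¾ + (h - 1*2304)/4 = ¾ + (h - 2304)/4 = ¾ + (-2304 + h)/4 = ¾ + (-576 + h/4) = -2301/4 + h/4)
-335762 - P(l(-12)) = -335762 - 568*(-2301/4 + (¼)*(-12))² = -335762 - 568*(-2301/4 - 3)² = -335762 - 568*(-2313/4)² = -335762 - 568*5349969/16 = -335762 - 1*379847799/2 = -335762 - 379847799/2 = -380519323/2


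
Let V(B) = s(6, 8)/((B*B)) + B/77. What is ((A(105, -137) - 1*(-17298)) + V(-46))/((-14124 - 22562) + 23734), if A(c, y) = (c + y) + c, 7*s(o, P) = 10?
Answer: -1415097273/1055147632 ≈ -1.3411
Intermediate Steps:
s(o, P) = 10/7 (s(o, P) = (⅐)*10 = 10/7)
V(B) = B/77 + 10/(7*B²) (V(B) = 10/(7*((B*B))) + B/77 = 10/(7*(B²)) + B*(1/77) = 10/(7*B²) + B/77 = B/77 + 10/(7*B²))
A(c, y) = y + 2*c
((A(105, -137) - 1*(-17298)) + V(-46))/((-14124 - 22562) + 23734) = (((-137 + 2*105) - 1*(-17298)) + (1/77)*(110 + (-46)³)/(-46)²)/((-14124 - 22562) + 23734) = (((-137 + 210) + 17298) + (1/77)*(1/2116)*(110 - 97336))/(-36686 + 23734) = ((73 + 17298) + (1/77)*(1/2116)*(-97226))/(-12952) = (17371 - 48613/81466)*(-1/12952) = (1415097273/81466)*(-1/12952) = -1415097273/1055147632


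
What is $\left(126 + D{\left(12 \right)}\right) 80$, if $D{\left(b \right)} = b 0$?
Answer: $10080$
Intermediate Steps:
$D{\left(b \right)} = 0$
$\left(126 + D{\left(12 \right)}\right) 80 = \left(126 + 0\right) 80 = 126 \cdot 80 = 10080$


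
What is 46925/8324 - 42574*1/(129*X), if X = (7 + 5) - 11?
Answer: -348332651/1073796 ≈ -324.39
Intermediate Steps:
X = 1 (X = 12 - 11 = 1)
46925/8324 - 42574*1/(129*X) = 46925/8324 - 42574/(129*1) = 46925*(1/8324) - 42574/129 = 46925/8324 - 42574*1/129 = 46925/8324 - 42574/129 = -348332651/1073796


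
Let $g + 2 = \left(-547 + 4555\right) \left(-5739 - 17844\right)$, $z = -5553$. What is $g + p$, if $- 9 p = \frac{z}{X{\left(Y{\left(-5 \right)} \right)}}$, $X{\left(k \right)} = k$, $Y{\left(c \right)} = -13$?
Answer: $- \frac{1228769275}{13} \approx -9.4521 \cdot 10^{7}$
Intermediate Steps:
$g = -94520666$ ($g = -2 + \left(-547 + 4555\right) \left(-5739 - 17844\right) = -2 + 4008 \left(-23583\right) = -2 - 94520664 = -94520666$)
$p = - \frac{617}{13}$ ($p = - \frac{\left(-5553\right) \frac{1}{-13}}{9} = - \frac{\left(-5553\right) \left(- \frac{1}{13}\right)}{9} = \left(- \frac{1}{9}\right) \frac{5553}{13} = - \frac{617}{13} \approx -47.462$)
$g + p = -94520666 - \frac{617}{13} = - \frac{1228769275}{13}$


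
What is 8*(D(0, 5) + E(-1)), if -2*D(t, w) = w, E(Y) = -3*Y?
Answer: 4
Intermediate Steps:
D(t, w) = -w/2
8*(D(0, 5) + E(-1)) = 8*(-½*5 - 3*(-1)) = 8*(-5/2 + 3) = 8*(½) = 4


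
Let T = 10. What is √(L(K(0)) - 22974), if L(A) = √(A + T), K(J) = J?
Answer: √(-22974 + √10) ≈ 151.56*I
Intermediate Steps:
L(A) = √(10 + A) (L(A) = √(A + 10) = √(10 + A))
√(L(K(0)) - 22974) = √(√(10 + 0) - 22974) = √(√10 - 22974) = √(-22974 + √10)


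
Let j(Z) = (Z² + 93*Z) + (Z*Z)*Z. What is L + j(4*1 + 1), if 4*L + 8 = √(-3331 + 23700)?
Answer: 613 + √20369/4 ≈ 648.68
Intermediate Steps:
L = -2 + √20369/4 (L = -2 + √(-3331 + 23700)/4 = -2 + √20369/4 ≈ 33.680)
j(Z) = Z² + Z³ + 93*Z (j(Z) = (Z² + 93*Z) + Z²*Z = (Z² + 93*Z) + Z³ = Z² + Z³ + 93*Z)
L + j(4*1 + 1) = (-2 + √20369/4) + (4*1 + 1)*(93 + (4*1 + 1) + (4*1 + 1)²) = (-2 + √20369/4) + (4 + 1)*(93 + (4 + 1) + (4 + 1)²) = (-2 + √20369/4) + 5*(93 + 5 + 5²) = (-2 + √20369/4) + 5*(93 + 5 + 25) = (-2 + √20369/4) + 5*123 = (-2 + √20369/4) + 615 = 613 + √20369/4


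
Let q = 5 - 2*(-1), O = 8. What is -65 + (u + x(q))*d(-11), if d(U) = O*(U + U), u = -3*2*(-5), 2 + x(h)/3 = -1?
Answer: -3761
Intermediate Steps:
q = 7 (q = 5 - 1*(-2) = 5 + 2 = 7)
x(h) = -9 (x(h) = -6 + 3*(-1) = -6 - 3 = -9)
u = 30 (u = -6*(-5) = 30)
d(U) = 16*U (d(U) = 8*(U + U) = 8*(2*U) = 16*U)
-65 + (u + x(q))*d(-11) = -65 + (30 - 9)*(16*(-11)) = -65 + 21*(-176) = -65 - 3696 = -3761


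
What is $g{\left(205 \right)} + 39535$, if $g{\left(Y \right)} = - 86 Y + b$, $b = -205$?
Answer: $21700$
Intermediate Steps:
$g{\left(Y \right)} = -205 - 86 Y$ ($g{\left(Y \right)} = - 86 Y - 205 = -205 - 86 Y$)
$g{\left(205 \right)} + 39535 = \left(-205 - 17630\right) + 39535 = -17835 + 39535 = 21700$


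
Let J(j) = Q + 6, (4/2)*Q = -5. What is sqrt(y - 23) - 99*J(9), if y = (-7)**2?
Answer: -693/2 + sqrt(26) ≈ -341.40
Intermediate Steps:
y = 49
Q = -5/2 (Q = (1/2)*(-5) = -5/2 ≈ -2.5000)
J(j) = 7/2 (J(j) = -5/2 + 6 = 7/2)
sqrt(y - 23) - 99*J(9) = sqrt(49 - 23) - 99*7/2 = sqrt(26) - 693/2 = -693/2 + sqrt(26)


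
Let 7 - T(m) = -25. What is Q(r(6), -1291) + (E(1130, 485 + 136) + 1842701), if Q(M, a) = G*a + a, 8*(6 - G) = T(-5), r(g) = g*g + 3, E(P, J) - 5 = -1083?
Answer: 1837750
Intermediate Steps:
E(P, J) = -1078 (E(P, J) = 5 - 1083 = -1078)
T(m) = 32 (T(m) = 7 - 1*(-25) = 7 + 25 = 32)
r(g) = 3 + g² (r(g) = g² + 3 = 3 + g²)
G = 2 (G = 6 - ⅛*32 = 6 - 4 = 2)
Q(M, a) = 3*a (Q(M, a) = 2*a + a = 3*a)
Q(r(6), -1291) + (E(1130, 485 + 136) + 1842701) = 3*(-1291) + (-1078 + 1842701) = -3873 + 1841623 = 1837750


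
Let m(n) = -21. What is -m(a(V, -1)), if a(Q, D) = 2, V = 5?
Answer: 21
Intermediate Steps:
-m(a(V, -1)) = -1*(-21) = 21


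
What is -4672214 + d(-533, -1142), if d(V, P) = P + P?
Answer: -4674498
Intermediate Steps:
d(V, P) = 2*P
-4672214 + d(-533, -1142) = -4672214 + 2*(-1142) = -4672214 - 2284 = -4674498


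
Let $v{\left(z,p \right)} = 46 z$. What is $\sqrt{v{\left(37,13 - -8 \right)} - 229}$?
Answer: $\sqrt{1473} \approx 38.38$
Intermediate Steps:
$\sqrt{v{\left(37,13 - -8 \right)} - 229} = \sqrt{46 \cdot 37 - 229} = \sqrt{1702 - 229} = \sqrt{1473}$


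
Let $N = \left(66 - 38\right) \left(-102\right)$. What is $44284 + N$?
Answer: $41428$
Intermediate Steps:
$N = -2856$ ($N = 28 \left(-102\right) = -2856$)
$44284 + N = 44284 - 2856 = 41428$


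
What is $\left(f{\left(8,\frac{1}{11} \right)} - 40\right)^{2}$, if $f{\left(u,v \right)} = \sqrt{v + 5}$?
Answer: $\frac{17656}{11} - \frac{160 \sqrt{154}}{11} \approx 1424.6$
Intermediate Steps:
$f{\left(u,v \right)} = \sqrt{5 + v}$
$\left(f{\left(8,\frac{1}{11} \right)} - 40\right)^{2} = \left(\sqrt{5 + \frac{1}{11}} - 40\right)^{2} = \left(\sqrt{\frac{56}{11}} - 40\right)^{2} = \left(\frac{2 \sqrt{154}}{11} - 40\right)^{2} = \left(-40 + \frac{2 \sqrt{154}}{11}\right)^{2}$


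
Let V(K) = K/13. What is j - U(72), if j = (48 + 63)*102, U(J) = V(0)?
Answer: 11322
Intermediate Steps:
V(K) = K/13 (V(K) = K*(1/13) = K/13)
U(J) = 0 (U(J) = (1/13)*0 = 0)
j = 11322 (j = 111*102 = 11322)
j - U(72) = 11322 - 1*0 = 11322 + 0 = 11322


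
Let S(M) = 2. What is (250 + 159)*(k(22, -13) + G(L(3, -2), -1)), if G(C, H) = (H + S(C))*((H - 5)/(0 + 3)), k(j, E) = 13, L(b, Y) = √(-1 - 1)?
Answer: 4499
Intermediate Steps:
L(b, Y) = I*√2 (L(b, Y) = √(-2) = I*√2)
G(C, H) = (2 + H)*(-5/3 + H/3) (G(C, H) = (H + 2)*((H - 5)/(0 + 3)) = (2 + H)*((-5 + H)/3) = (2 + H)*((-5 + H)*(⅓)) = (2 + H)*(-5/3 + H/3))
(250 + 159)*(k(22, -13) + G(L(3, -2), -1)) = (250 + 159)*(13 + (-10/3 - 1*(-1) + (⅓)*(-1)²)) = 409*(13 + (-10/3 + 1 + (⅓)*1)) = 409*(13 + (-10/3 + 1 + ⅓)) = 409*(13 - 2) = 409*11 = 4499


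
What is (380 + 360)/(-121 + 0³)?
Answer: -740/121 ≈ -6.1157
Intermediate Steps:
(380 + 360)/(-121 + 0³) = 740/(-121 + 0) = 740/(-121) = 740*(-1/121) = -740/121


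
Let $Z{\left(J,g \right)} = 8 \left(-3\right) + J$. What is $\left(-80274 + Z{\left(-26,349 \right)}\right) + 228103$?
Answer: $147779$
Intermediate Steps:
$Z{\left(J,g \right)} = -24 + J$
$\left(-80274 + Z{\left(-26,349 \right)}\right) + 228103 = \left(-80274 - 50\right) + 228103 = -80324 + 228103 = 147779$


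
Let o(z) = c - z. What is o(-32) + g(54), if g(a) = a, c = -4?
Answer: 82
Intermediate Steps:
o(z) = -4 - z
o(-32) + g(54) = (-4 - 1*(-32)) + 54 = (-4 + 32) + 54 = 28 + 54 = 82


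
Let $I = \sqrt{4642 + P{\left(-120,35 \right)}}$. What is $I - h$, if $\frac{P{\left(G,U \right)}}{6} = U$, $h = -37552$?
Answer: $37552 + 2 \sqrt{1213} \approx 37622.0$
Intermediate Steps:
$P{\left(G,U \right)} = 6 U$
$I = 2 \sqrt{1213}$ ($I = \sqrt{4642 + 6 \cdot 35} = \sqrt{4642 + 210} = \sqrt{4852} = 2 \sqrt{1213} \approx 69.656$)
$I - h = 2 \sqrt{1213} - -37552 = 2 \sqrt{1213} + 37552 = 37552 + 2 \sqrt{1213}$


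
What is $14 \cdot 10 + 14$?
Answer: $154$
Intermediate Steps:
$14 \cdot 10 + 14 = 140 + 14 = 154$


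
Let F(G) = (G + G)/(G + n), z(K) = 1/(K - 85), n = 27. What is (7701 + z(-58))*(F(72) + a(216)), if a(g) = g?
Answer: 202628528/121 ≈ 1.6746e+6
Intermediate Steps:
z(K) = 1/(-85 + K)
F(G) = 2*G/(27 + G) (F(G) = (G + G)/(G + 27) = (2*G)/(27 + G) = 2*G/(27 + G))
(7701 + z(-58))*(F(72) + a(216)) = (7701 + 1/(-85 - 58))*(2*72/(27 + 72) + 216) = (7701 + 1/(-143))*(2*72/99 + 216) = (7701 - 1/143)*(2*72*(1/99) + 216) = 1101242*(16/11 + 216)/143 = (1101242/143)*(2392/11) = 202628528/121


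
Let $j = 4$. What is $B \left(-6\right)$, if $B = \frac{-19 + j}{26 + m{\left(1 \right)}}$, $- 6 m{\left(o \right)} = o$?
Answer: $\frac{108}{31} \approx 3.4839$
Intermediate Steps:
$m{\left(o \right)} = - \frac{o}{6}$
$B = - \frac{18}{31}$ ($B = \frac{-19 + 4}{26 - \frac{1}{6}} = - \frac{15}{26 - \frac{1}{6}} = - \frac{15}{\frac{155}{6}} = \left(-15\right) \frac{6}{155} = - \frac{18}{31} \approx -0.58065$)
$B \left(-6\right) = \left(- \frac{18}{31}\right) \left(-6\right) = \frac{108}{31}$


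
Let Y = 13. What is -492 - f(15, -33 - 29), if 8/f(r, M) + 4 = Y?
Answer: -4436/9 ≈ -492.89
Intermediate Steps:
f(r, M) = 8/9 (f(r, M) = 8/(-4 + 13) = 8/9)
-492 - f(15, -33 - 29) = -492 - 1*8/9 = -492 - 8/9 = -4436/9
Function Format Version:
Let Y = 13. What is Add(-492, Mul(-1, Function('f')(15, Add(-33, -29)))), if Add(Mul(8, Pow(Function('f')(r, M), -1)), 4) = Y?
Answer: Rational(-4436, 9) ≈ -492.89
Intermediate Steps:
Function('f')(r, M) = Rational(8, 9) (Function('f')(r, M) = Mul(8, Pow(Add(-4, 13), -1)) = Mul(8, Pow(9, -1)) = Mul(8, Rational(1, 9)) = Rational(8, 9))
Add(-492, Mul(-1, Function('f')(15, Add(-33, -29)))) = Add(-492, Mul(-1, Rational(8, 9))) = Add(-492, Rational(-8, 9)) = Rational(-4436, 9)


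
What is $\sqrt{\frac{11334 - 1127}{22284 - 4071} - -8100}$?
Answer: $\frac{\sqrt{2687064188991}}{18213} \approx 90.003$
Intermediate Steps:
$\sqrt{\frac{11334 - 1127}{22284 - 4071} - -8100} = \sqrt{\frac{10207}{18213} + \left(-37 + 8137\right)} = \sqrt{10207 \cdot \frac{1}{18213} + 8100} = \sqrt{\frac{10207}{18213} + 8100} = \sqrt{\frac{147535507}{18213}} = \frac{\sqrt{2687064188991}}{18213}$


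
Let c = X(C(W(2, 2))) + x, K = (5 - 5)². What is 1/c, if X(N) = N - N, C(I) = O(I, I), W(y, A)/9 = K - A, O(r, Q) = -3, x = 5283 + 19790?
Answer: 1/25073 ≈ 3.9884e-5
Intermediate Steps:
x = 25073
K = 0 (K = 0² = 0)
W(y, A) = -9*A (W(y, A) = 9*(0 - A) = 9*(-A) = -9*A)
C(I) = -3
X(N) = 0
c = 25073 (c = 0 + 25073 = 25073)
1/c = 1/25073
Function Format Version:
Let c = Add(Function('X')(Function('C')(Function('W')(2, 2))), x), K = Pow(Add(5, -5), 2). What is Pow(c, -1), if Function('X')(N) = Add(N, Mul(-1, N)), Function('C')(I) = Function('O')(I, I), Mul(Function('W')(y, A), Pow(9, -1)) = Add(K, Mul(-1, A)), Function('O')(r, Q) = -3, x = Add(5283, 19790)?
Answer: Rational(1, 25073) ≈ 3.9884e-5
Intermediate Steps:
x = 25073
K = 0 (K = Pow(0, 2) = 0)
Function('W')(y, A) = Mul(-9, A) (Function('W')(y, A) = Mul(9, Add(0, Mul(-1, A))) = Mul(9, Mul(-1, A)) = Mul(-9, A))
Function('C')(I) = -3
Function('X')(N) = 0
c = 25073 (c = Add(0, 25073) = 25073)
Pow(c, -1) = Pow(25073, -1) = Rational(1, 25073)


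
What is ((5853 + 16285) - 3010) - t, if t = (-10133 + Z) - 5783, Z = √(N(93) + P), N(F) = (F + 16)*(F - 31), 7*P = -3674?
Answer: 35044 - 12*√2121/7 ≈ 34965.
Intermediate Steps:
P = -3674/7 (P = (⅐)*(-3674) = -3674/7 ≈ -524.86)
N(F) = (-31 + F)*(16 + F) (N(F) = (16 + F)*(-31 + F) = (-31 + F)*(16 + F))
Z = 12*√2121/7 (Z = √((-496 + 93² - 15*93) - 3674/7) = √((-496 + 8649 - 1395) - 3674/7) = √(6758 - 3674/7) = √(43632/7) = 12*√2121/7 ≈ 78.950)
t = -15916 + 12*√2121/7 (t = (-10133 + 12*√2121/7) - 5783 = -15916 + 12*√2121/7 ≈ -15837.)
((5853 + 16285) - 3010) - t = ((5853 + 16285) - 3010) - (-15916 + 12*√2121/7) = (22138 - 3010) + (15916 - 12*√2121/7) = 19128 + (15916 - 12*√2121/7) = 35044 - 12*√2121/7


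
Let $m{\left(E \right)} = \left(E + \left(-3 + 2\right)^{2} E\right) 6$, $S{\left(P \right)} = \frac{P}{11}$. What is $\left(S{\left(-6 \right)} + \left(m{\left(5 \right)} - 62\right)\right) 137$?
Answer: $- \frac{3836}{11} \approx -348.73$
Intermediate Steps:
$S{\left(P \right)} = \frac{P}{11}$ ($S{\left(P \right)} = P \frac{1}{11} = \frac{P}{11}$)
$m{\left(E \right)} = 12 E$ ($m{\left(E \right)} = \left(E + \left(-1\right)^{2} E\right) 6 = \left(E + 1 E\right) 6 = \left(E + E\right) 6 = 2 E 6 = 12 E$)
$\left(S{\left(-6 \right)} + \left(m{\left(5 \right)} - 62\right)\right) 137 = \left(\frac{1}{11} \left(-6\right) + \left(12 \cdot 5 - 62\right)\right) 137 = \left(- \frac{6}{11} + \left(60 - 62\right)\right) 137 = \left(- \frac{6}{11} - 2\right) 137 = \left(- \frac{28}{11}\right) 137 = - \frac{3836}{11}$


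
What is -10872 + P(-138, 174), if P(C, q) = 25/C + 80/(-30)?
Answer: -500243/46 ≈ -10875.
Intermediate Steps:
P(C, q) = -8/3 + 25/C (P(C, q) = 25/C + 80*(-1/30) = 25/C - 8/3 = -8/3 + 25/C)
-10872 + P(-138, 174) = -10872 + (-8/3 + 25/(-138)) = -10872 + (-8/3 + 25*(-1/138)) = -10872 + (-8/3 - 25/138) = -10872 - 131/46 = -500243/46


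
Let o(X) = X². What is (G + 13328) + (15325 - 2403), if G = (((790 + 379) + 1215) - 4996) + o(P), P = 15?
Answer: 23863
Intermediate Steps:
G = -2387 (G = (((790 + 379) + 1215) - 4996) + 15² = ((1169 + 1215) - 4996) + 225 = (2384 - 4996) + 225 = -2612 + 225 = -2387)
(G + 13328) + (15325 - 2403) = (-2387 + 13328) + (15325 - 2403) = 10941 + 12922 = 23863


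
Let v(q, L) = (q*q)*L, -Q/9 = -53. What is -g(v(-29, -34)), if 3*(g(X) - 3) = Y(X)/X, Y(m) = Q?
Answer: -85623/28594 ≈ -2.9944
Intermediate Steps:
Q = 477 (Q = -9*(-53) = 477)
Y(m) = 477
v(q, L) = L*q**2 (v(q, L) = q**2*L = L*q**2)
g(X) = 3 + 159/X (g(X) = 3 + (477/X)/3 = 3 + 159/X)
-g(v(-29, -34)) = -(3 + 159/((-34*(-29)**2))) = -(3 + 159/((-34*841))) = -(3 + 159/(-28594)) = -(3 + 159*(-1/28594)) = -(3 - 159/28594) = -1*85623/28594 = -85623/28594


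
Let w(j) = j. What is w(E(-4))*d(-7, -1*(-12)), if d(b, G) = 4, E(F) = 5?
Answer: 20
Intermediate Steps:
w(E(-4))*d(-7, -1*(-12)) = 5*4 = 20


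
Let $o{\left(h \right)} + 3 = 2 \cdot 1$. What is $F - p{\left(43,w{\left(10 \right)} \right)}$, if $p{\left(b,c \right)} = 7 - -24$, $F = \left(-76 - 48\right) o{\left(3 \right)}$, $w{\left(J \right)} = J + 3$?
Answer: $93$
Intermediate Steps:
$o{\left(h \right)} = -1$ ($o{\left(h \right)} = -3 + 2 \cdot 1 = -3 + 2 = -1$)
$w{\left(J \right)} = 3 + J$
$F = 124$ ($F = \left(-76 - 48\right) \left(-1\right) = \left(-124\right) \left(-1\right) = 124$)
$p{\left(b,c \right)} = 31$ ($p{\left(b,c \right)} = 7 + 24 = 31$)
$F - p{\left(43,w{\left(10 \right)} \right)} = 124 - 31 = 93$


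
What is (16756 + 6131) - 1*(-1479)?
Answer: 24366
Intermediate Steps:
(16756 + 6131) - 1*(-1479) = 22887 + 1479 = 24366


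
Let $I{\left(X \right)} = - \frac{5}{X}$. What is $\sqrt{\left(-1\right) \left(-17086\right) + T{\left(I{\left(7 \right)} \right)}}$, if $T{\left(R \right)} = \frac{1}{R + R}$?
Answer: $\frac{\sqrt{1708530}}{10} \approx 130.71$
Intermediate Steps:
$T{\left(R \right)} = \frac{1}{2 R}$
$\sqrt{\left(-1\right) \left(-17086\right) + T{\left(I{\left(7 \right)} \right)}} = \sqrt{\left(-1\right) \left(-17086\right) + \frac{1}{2 \left(- \frac{5}{7}\right)}} = \sqrt{17086 + \frac{1}{2 \left(\left(-5\right) \frac{1}{7}\right)}} = \sqrt{17086 + \frac{1}{2 \left(- \frac{5}{7}\right)}} = \sqrt{17086 + \frac{1}{2} \left(- \frac{7}{5}\right)} = \sqrt{17086 - \frac{7}{10}} = \sqrt{\frac{170853}{10}} = \frac{\sqrt{1708530}}{10}$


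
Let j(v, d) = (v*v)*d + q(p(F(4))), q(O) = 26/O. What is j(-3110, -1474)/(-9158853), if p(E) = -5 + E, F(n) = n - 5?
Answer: 42770026213/27476559 ≈ 1556.6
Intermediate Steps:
F(n) = -5 + n
j(v, d) = -13/3 + d*v**2 (j(v, d) = (v*v)*d + 26/(-5 + (-5 + 4)) = v**2*d + 26/(-5 - 1) = d*v**2 + 26/(-6) = d*v**2 + 26*(-1/6) = d*v**2 - 13/3 = -13/3 + d*v**2)
j(-3110, -1474)/(-9158853) = (-13/3 - 1474*(-3110)**2)/(-9158853) = (-13/3 - 1474*9672100)*(-1/9158853) = (-13/3 - 14256675400)*(-1/9158853) = -42770026213/3*(-1/9158853) = 42770026213/27476559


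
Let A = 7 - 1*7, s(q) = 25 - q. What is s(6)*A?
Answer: 0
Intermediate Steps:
A = 0 (A = 7 - 7 = 0)
s(6)*A = (25 - 1*6)*0 = (25 - 6)*0 = 19*0 = 0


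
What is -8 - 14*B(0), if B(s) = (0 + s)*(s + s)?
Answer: -8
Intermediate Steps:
B(s) = 2*s² (B(s) = s*(2*s) = 2*s²)
-8 - 14*B(0) = -8 - 28*0² = -8 - 28*0 = -8 - 14*0 = -8 + 0 = -8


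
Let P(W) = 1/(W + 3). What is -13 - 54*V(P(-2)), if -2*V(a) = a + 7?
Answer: 203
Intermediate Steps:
P(W) = 1/(3 + W)
V(a) = -7/2 - a/2 (V(a) = -(a + 7)/2 = -(7 + a)/2 = -7/2 - a/2)
-13 - 54*V(P(-2)) = -13 - 54*(-7/2 - 1/(2*(3 - 2))) = -13 - 54*(-7/2 - ½/1) = -13 - 54*(-7/2 - ½*1) = -13 - 54*(-7/2 - ½) = -13 - 54*(-4) = -13 + 216 = 203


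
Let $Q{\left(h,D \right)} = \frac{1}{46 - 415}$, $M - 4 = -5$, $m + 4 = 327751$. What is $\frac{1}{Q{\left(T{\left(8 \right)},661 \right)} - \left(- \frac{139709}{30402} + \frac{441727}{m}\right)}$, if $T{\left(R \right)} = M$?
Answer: $\frac{136176912018}{441881848921} \approx 0.30818$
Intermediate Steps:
$m = 327747$ ($m = -4 + 327751 = 327747$)
$M = -1$ ($M = 4 - 5 = -1$)
$T{\left(R \right)} = -1$
$Q{\left(h,D \right)} = - \frac{1}{369}$ ($Q{\left(h,D \right)} = \frac{1}{-369} = - \frac{1}{369}$)
$\frac{1}{Q{\left(T{\left(8 \right)},661 \right)} - \left(- \frac{139709}{30402} + \frac{441727}{m}\right)} = \frac{1}{- \frac{1}{369} - \left(- \frac{139709}{30402} + \frac{441727}{327747}\right)} = \frac{1}{- \frac{1}{369} - - \frac{10786607123}{3321388098}} = \frac{1}{- \frac{1}{369} + \left(\frac{139709}{30402} - \frac{441727}{327747}\right)} = \frac{1}{- \frac{1}{369} + \frac{10786607123}{3321388098}} = \frac{1}{\frac{441881848921}{136176912018}} = \frac{136176912018}{441881848921}$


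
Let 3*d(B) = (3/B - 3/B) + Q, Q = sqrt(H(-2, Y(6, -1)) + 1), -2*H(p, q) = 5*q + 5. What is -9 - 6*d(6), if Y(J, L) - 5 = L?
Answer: -9 - I*sqrt(46) ≈ -9.0 - 6.7823*I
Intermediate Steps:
Y(J, L) = 5 + L
H(p, q) = -5/2 - 5*q/2 (H(p, q) = -(5*q + 5)/2 = -(5 + 5*q)/2 = -5/2 - 5*q/2)
Q = I*sqrt(46)/2 (Q = sqrt((-5/2 - 5*(5 - 1)/2) + 1) = sqrt((-5/2 - 5/2*4) + 1) = sqrt((-5/2 - 10) + 1) = sqrt(-25/2 + 1) = sqrt(-23/2) = I*sqrt(46)/2 ≈ 3.3912*I)
d(B) = I*sqrt(46)/6 (d(B) = ((3/B - 3/B) + I*sqrt(46)/2)/3 = (0 + I*sqrt(46)/2)/3 = (I*sqrt(46)/2)/3 = I*sqrt(46)/6)
-9 - 6*d(6) = -9 - I*sqrt(46)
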